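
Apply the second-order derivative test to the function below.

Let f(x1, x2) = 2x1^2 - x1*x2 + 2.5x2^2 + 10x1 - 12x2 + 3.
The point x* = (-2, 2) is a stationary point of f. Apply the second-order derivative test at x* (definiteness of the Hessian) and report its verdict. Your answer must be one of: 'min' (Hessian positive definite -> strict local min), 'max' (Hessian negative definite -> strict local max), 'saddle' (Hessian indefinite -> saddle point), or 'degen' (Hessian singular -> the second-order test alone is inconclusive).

Compute the Hessian H = grad^2 f:
  H = [[4, -1], [-1, 5]]
Verify stationarity: grad f(x*) = H x* + g = (0, 0).
Eigenvalues of H: 3.382, 5.618.
Both eigenvalues > 0, so H is positive definite -> x* is a strict local min.

min


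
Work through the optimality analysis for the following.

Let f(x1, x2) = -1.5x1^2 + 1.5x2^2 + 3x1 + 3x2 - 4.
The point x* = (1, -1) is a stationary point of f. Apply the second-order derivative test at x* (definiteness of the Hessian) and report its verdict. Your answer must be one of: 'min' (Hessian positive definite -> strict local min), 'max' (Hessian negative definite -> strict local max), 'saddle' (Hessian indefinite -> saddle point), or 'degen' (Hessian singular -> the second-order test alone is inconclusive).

Compute the Hessian H = grad^2 f:
  H = [[-3, 0], [0, 3]]
Verify stationarity: grad f(x*) = H x* + g = (0, 0).
Eigenvalues of H: -3, 3.
Eigenvalues have mixed signs, so H is indefinite -> x* is a saddle point.

saddle


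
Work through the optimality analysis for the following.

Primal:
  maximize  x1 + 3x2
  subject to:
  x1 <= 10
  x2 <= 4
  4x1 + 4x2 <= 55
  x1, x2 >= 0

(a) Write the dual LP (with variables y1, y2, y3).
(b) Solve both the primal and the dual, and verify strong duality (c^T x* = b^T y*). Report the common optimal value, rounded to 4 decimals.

The standard primal-dual pair for 'max c^T x s.t. A x <= b, x >= 0' is:
  Dual:  min b^T y  s.t.  A^T y >= c,  y >= 0.

So the dual LP is:
  minimize  10y1 + 4y2 + 55y3
  subject to:
    y1 + 4y3 >= 1
    y2 + 4y3 >= 3
    y1, y2, y3 >= 0

Solving the primal: x* = (9.75, 4).
  primal value c^T x* = 21.75.
Solving the dual: y* = (0, 2, 0.25).
  dual value b^T y* = 21.75.
Strong duality: c^T x* = b^T y*. Confirmed.

21.75


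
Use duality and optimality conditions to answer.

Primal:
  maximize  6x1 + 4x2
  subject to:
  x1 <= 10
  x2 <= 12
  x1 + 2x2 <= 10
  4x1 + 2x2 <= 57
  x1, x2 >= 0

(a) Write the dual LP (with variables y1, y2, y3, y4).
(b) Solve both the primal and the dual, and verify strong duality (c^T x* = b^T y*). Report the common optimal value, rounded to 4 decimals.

The standard primal-dual pair for 'max c^T x s.t. A x <= b, x >= 0' is:
  Dual:  min b^T y  s.t.  A^T y >= c,  y >= 0.

So the dual LP is:
  minimize  10y1 + 12y2 + 10y3 + 57y4
  subject to:
    y1 + y3 + 4y4 >= 6
    y2 + 2y3 + 2y4 >= 4
    y1, y2, y3, y4 >= 0

Solving the primal: x* = (10, 0).
  primal value c^T x* = 60.
Solving the dual: y* = (4, 0, 2, 0).
  dual value b^T y* = 60.
Strong duality: c^T x* = b^T y*. Confirmed.

60


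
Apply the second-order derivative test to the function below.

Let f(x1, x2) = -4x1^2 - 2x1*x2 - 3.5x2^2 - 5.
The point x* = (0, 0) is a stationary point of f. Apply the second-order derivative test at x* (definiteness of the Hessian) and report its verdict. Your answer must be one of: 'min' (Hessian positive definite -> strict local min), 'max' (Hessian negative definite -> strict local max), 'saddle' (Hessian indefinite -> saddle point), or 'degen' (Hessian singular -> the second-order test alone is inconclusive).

Compute the Hessian H = grad^2 f:
  H = [[-8, -2], [-2, -7]]
Verify stationarity: grad f(x*) = H x* + g = (0, 0).
Eigenvalues of H: -9.5616, -5.4384.
Both eigenvalues < 0, so H is negative definite -> x* is a strict local max.

max


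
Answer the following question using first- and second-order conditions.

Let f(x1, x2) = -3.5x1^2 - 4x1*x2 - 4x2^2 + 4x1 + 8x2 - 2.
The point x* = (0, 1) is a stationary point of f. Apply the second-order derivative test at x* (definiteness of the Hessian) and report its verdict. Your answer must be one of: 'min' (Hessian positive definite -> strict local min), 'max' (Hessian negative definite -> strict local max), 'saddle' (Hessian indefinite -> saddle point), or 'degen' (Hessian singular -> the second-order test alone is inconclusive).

Compute the Hessian H = grad^2 f:
  H = [[-7, -4], [-4, -8]]
Verify stationarity: grad f(x*) = H x* + g = (0, 0).
Eigenvalues of H: -11.5311, -3.4689.
Both eigenvalues < 0, so H is negative definite -> x* is a strict local max.

max


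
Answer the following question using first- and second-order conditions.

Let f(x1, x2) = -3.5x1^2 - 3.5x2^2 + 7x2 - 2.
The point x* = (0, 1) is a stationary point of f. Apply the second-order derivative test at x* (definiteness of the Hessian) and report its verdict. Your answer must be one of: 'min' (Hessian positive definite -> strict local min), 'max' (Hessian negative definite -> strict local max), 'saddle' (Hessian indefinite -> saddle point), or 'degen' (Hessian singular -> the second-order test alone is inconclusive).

Compute the Hessian H = grad^2 f:
  H = [[-7, 0], [0, -7]]
Verify stationarity: grad f(x*) = H x* + g = (0, 0).
Eigenvalues of H: -7, -7.
Both eigenvalues < 0, so H is negative definite -> x* is a strict local max.

max


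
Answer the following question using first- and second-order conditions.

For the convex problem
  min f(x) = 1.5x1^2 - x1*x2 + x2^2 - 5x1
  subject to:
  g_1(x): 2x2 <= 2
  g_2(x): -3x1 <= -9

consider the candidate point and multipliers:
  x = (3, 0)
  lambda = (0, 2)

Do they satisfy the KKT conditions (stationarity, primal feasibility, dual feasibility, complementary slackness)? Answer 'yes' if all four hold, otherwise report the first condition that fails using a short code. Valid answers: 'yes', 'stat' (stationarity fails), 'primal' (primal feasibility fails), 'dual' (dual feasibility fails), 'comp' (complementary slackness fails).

Gradient of f: grad f(x) = Q x + c = (4, -3)
Constraint values g_i(x) = a_i^T x - b_i:
  g_1((3, 0)) = -2
  g_2((3, 0)) = 0
Stationarity residual: grad f(x) + sum_i lambda_i a_i = (-2, -3)
  -> stationarity FAILS
Primal feasibility (all g_i <= 0): OK
Dual feasibility (all lambda_i >= 0): OK
Complementary slackness (lambda_i * g_i(x) = 0 for all i): OK

Verdict: the first failing condition is stationarity -> stat.

stat


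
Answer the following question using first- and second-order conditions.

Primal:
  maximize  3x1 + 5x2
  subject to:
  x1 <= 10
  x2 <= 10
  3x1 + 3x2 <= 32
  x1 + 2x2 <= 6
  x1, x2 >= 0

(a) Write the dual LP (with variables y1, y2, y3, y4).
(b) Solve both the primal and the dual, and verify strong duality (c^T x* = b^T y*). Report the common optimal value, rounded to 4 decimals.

The standard primal-dual pair for 'max c^T x s.t. A x <= b, x >= 0' is:
  Dual:  min b^T y  s.t.  A^T y >= c,  y >= 0.

So the dual LP is:
  minimize  10y1 + 10y2 + 32y3 + 6y4
  subject to:
    y1 + 3y3 + y4 >= 3
    y2 + 3y3 + 2y4 >= 5
    y1, y2, y3, y4 >= 0

Solving the primal: x* = (6, 0).
  primal value c^T x* = 18.
Solving the dual: y* = (0, 0, 0, 3).
  dual value b^T y* = 18.
Strong duality: c^T x* = b^T y*. Confirmed.

18


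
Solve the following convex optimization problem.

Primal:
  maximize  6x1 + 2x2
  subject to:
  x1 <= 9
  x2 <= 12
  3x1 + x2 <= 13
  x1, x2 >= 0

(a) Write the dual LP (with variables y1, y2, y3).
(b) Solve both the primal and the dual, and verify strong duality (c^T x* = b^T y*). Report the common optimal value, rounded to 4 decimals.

The standard primal-dual pair for 'max c^T x s.t. A x <= b, x >= 0' is:
  Dual:  min b^T y  s.t.  A^T y >= c,  y >= 0.

So the dual LP is:
  minimize  9y1 + 12y2 + 13y3
  subject to:
    y1 + 3y3 >= 6
    y2 + y3 >= 2
    y1, y2, y3 >= 0

Solving the primal: x* = (4.3333, 0).
  primal value c^T x* = 26.
Solving the dual: y* = (0, 0, 2).
  dual value b^T y* = 26.
Strong duality: c^T x* = b^T y*. Confirmed.

26


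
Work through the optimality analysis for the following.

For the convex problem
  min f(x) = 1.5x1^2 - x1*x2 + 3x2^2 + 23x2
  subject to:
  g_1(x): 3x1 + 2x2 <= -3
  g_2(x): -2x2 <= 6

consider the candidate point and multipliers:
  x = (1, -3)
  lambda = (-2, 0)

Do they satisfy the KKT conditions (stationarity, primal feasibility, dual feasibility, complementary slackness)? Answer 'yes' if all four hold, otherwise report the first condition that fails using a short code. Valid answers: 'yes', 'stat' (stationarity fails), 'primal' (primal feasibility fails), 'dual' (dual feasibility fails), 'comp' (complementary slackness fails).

Gradient of f: grad f(x) = Q x + c = (6, 4)
Constraint values g_i(x) = a_i^T x - b_i:
  g_1((1, -3)) = 0
  g_2((1, -3)) = 0
Stationarity residual: grad f(x) + sum_i lambda_i a_i = (0, 0)
  -> stationarity OK
Primal feasibility (all g_i <= 0): OK
Dual feasibility (all lambda_i >= 0): FAILS
Complementary slackness (lambda_i * g_i(x) = 0 for all i): OK

Verdict: the first failing condition is dual_feasibility -> dual.

dual


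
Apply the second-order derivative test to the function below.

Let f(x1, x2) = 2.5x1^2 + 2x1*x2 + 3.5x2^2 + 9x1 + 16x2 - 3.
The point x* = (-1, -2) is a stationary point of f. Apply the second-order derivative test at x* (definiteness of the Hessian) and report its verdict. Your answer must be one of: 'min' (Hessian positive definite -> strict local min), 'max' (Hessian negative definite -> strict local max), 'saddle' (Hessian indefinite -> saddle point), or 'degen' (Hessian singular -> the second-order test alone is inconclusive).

Compute the Hessian H = grad^2 f:
  H = [[5, 2], [2, 7]]
Verify stationarity: grad f(x*) = H x* + g = (0, 0).
Eigenvalues of H: 3.7639, 8.2361.
Both eigenvalues > 0, so H is positive definite -> x* is a strict local min.

min


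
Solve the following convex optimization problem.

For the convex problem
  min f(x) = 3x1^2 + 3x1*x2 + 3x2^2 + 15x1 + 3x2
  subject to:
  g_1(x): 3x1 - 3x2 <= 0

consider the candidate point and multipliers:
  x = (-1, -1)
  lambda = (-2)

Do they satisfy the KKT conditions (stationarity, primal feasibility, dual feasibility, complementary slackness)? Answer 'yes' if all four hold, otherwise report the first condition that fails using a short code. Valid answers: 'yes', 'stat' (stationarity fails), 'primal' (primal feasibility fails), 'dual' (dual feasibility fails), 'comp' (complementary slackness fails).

Gradient of f: grad f(x) = Q x + c = (6, -6)
Constraint values g_i(x) = a_i^T x - b_i:
  g_1((-1, -1)) = 0
Stationarity residual: grad f(x) + sum_i lambda_i a_i = (0, 0)
  -> stationarity OK
Primal feasibility (all g_i <= 0): OK
Dual feasibility (all lambda_i >= 0): FAILS
Complementary slackness (lambda_i * g_i(x) = 0 for all i): OK

Verdict: the first failing condition is dual_feasibility -> dual.

dual


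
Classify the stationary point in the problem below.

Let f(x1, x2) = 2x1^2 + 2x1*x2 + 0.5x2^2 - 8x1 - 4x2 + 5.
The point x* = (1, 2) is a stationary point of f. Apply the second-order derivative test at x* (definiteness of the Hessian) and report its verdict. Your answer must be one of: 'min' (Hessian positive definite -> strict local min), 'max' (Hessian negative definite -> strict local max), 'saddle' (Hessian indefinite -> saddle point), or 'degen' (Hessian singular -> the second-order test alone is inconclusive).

Compute the Hessian H = grad^2 f:
  H = [[4, 2], [2, 1]]
Verify stationarity: grad f(x*) = H x* + g = (0, 0).
Eigenvalues of H: 0, 5.
H has a zero eigenvalue (singular; positive semidefinite but not definite), so H is neither positive definite, negative definite, nor indefinite. The second-order test alone is inconclusive -> degen.
(Indeed, f is constant along the null direction of H through x*, so x* is not a strict local extremum.)

degen


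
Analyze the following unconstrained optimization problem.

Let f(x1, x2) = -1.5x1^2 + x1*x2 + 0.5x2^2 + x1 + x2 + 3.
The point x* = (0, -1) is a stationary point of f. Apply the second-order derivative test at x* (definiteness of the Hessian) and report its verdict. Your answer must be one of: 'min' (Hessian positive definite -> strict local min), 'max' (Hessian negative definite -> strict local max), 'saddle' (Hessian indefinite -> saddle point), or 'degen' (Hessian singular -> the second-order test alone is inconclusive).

Compute the Hessian H = grad^2 f:
  H = [[-3, 1], [1, 1]]
Verify stationarity: grad f(x*) = H x* + g = (0, 0).
Eigenvalues of H: -3.2361, 1.2361.
Eigenvalues have mixed signs, so H is indefinite -> x* is a saddle point.

saddle


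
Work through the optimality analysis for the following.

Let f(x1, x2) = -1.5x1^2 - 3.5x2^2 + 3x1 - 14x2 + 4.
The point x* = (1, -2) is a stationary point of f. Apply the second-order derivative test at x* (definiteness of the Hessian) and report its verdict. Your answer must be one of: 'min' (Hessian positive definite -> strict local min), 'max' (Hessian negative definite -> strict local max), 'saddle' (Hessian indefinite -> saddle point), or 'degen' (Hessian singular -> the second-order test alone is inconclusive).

Compute the Hessian H = grad^2 f:
  H = [[-3, 0], [0, -7]]
Verify stationarity: grad f(x*) = H x* + g = (0, 0).
Eigenvalues of H: -7, -3.
Both eigenvalues < 0, so H is negative definite -> x* is a strict local max.

max


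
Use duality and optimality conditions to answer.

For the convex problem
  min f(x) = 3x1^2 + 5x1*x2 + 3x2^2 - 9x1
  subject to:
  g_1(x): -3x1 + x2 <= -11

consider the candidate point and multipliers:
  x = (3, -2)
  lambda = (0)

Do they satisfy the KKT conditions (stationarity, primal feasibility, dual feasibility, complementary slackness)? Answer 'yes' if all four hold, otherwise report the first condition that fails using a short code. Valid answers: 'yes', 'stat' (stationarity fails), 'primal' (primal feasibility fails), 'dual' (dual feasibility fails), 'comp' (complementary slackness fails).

Gradient of f: grad f(x) = Q x + c = (-1, 3)
Constraint values g_i(x) = a_i^T x - b_i:
  g_1((3, -2)) = 0
Stationarity residual: grad f(x) + sum_i lambda_i a_i = (-1, 3)
  -> stationarity FAILS
Primal feasibility (all g_i <= 0): OK
Dual feasibility (all lambda_i >= 0): OK
Complementary slackness (lambda_i * g_i(x) = 0 for all i): OK

Verdict: the first failing condition is stationarity -> stat.

stat


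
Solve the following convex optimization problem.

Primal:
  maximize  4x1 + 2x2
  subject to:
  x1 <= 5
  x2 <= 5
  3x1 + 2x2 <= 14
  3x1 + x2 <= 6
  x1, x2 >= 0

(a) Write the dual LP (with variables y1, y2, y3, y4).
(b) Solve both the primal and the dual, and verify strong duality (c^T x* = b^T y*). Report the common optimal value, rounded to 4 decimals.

The standard primal-dual pair for 'max c^T x s.t. A x <= b, x >= 0' is:
  Dual:  min b^T y  s.t.  A^T y >= c,  y >= 0.

So the dual LP is:
  minimize  5y1 + 5y2 + 14y3 + 6y4
  subject to:
    y1 + 3y3 + 3y4 >= 4
    y2 + 2y3 + y4 >= 2
    y1, y2, y3, y4 >= 0

Solving the primal: x* = (0.3333, 5).
  primal value c^T x* = 11.3333.
Solving the dual: y* = (0, 0.6667, 0, 1.3333).
  dual value b^T y* = 11.3333.
Strong duality: c^T x* = b^T y*. Confirmed.

11.3333


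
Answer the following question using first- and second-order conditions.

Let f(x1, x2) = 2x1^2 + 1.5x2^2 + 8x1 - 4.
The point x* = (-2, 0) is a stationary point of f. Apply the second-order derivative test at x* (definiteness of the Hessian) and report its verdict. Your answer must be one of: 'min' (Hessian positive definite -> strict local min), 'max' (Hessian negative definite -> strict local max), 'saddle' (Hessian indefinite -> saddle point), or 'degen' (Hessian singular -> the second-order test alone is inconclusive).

Compute the Hessian H = grad^2 f:
  H = [[4, 0], [0, 3]]
Verify stationarity: grad f(x*) = H x* + g = (0, 0).
Eigenvalues of H: 3, 4.
Both eigenvalues > 0, so H is positive definite -> x* is a strict local min.

min


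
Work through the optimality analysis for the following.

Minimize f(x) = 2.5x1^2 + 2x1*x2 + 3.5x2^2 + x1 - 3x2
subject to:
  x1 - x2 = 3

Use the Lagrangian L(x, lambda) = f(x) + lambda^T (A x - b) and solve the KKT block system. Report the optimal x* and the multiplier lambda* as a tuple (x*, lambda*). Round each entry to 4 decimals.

Form the Lagrangian:
  L(x, lambda) = (1/2) x^T Q x + c^T x + lambda^T (A x - b)
Stationarity (grad_x L = 0): Q x + c + A^T lambda = 0.
Primal feasibility: A x = b.

This gives the KKT block system:
  [ Q   A^T ] [ x     ]   [-c ]
  [ A    0  ] [ lambda ] = [ b ]

Solving the linear system:
  x*      = (1.8125, -1.1875)
  lambda* = (-7.6875)
  f(x*)   = 14.2188

x* = (1.8125, -1.1875), lambda* = (-7.6875)


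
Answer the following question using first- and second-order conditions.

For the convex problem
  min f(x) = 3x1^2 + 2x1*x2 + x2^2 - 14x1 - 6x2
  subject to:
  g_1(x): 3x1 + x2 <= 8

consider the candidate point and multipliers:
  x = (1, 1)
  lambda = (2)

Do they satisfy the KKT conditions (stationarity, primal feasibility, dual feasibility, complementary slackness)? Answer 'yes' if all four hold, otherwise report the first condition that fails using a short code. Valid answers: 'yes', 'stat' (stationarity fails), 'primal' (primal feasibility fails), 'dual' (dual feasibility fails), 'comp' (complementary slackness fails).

Gradient of f: grad f(x) = Q x + c = (-6, -2)
Constraint values g_i(x) = a_i^T x - b_i:
  g_1((1, 1)) = -4
Stationarity residual: grad f(x) + sum_i lambda_i a_i = (0, 0)
  -> stationarity OK
Primal feasibility (all g_i <= 0): OK
Dual feasibility (all lambda_i >= 0): OK
Complementary slackness (lambda_i * g_i(x) = 0 for all i): FAILS

Verdict: the first failing condition is complementary_slackness -> comp.

comp


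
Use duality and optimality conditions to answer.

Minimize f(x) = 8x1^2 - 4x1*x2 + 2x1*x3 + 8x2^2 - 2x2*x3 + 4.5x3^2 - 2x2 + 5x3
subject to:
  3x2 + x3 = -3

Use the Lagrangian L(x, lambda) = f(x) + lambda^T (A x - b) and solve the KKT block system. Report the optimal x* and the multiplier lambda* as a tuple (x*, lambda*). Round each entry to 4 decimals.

Form the Lagrangian:
  L(x, lambda) = (1/2) x^T Q x + c^T x + lambda^T (A x - b)
Stationarity (grad_x L = 0): Q x + c + A^T lambda = 0.
Primal feasibility: A x = b.

This gives the KKT block system:
  [ Q   A^T ] [ x     ]   [-c ]
  [ A    0  ] [ lambda ] = [ b ]

Solving the linear system:
  x*      = (-0.028, -0.6448, -1.0657)
  lambda* = (3.3577)
  f(x*)   = 3.017

x* = (-0.028, -0.6448, -1.0657), lambda* = (3.3577)


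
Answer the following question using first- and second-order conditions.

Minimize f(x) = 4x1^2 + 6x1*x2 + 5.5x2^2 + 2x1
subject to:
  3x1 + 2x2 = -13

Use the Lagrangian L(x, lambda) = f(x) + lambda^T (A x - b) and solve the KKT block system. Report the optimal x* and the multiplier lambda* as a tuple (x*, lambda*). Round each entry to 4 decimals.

Form the Lagrangian:
  L(x, lambda) = (1/2) x^T Q x + c^T x + lambda^T (A x - b)
Stationarity (grad_x L = 0): Q x + c + A^T lambda = 0.
Primal feasibility: A x = b.

This gives the KKT block system:
  [ Q   A^T ] [ x     ]   [-c ]
  [ A    0  ] [ lambda ] = [ b ]

Solving the linear system:
  x*      = (-4.7627, 0.6441)
  lambda* = (10.7458)
  f(x*)   = 65.0847

x* = (-4.7627, 0.6441), lambda* = (10.7458)


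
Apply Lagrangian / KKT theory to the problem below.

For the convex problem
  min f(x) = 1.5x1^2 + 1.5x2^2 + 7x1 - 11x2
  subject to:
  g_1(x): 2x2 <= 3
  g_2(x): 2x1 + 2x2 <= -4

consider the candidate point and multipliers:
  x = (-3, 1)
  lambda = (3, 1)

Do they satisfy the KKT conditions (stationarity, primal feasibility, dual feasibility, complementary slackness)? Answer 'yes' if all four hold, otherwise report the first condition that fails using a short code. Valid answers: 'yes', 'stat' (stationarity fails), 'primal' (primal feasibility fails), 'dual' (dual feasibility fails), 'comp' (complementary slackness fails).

Gradient of f: grad f(x) = Q x + c = (-2, -8)
Constraint values g_i(x) = a_i^T x - b_i:
  g_1((-3, 1)) = -1
  g_2((-3, 1)) = 0
Stationarity residual: grad f(x) + sum_i lambda_i a_i = (0, 0)
  -> stationarity OK
Primal feasibility (all g_i <= 0): OK
Dual feasibility (all lambda_i >= 0): OK
Complementary slackness (lambda_i * g_i(x) = 0 for all i): FAILS

Verdict: the first failing condition is complementary_slackness -> comp.

comp


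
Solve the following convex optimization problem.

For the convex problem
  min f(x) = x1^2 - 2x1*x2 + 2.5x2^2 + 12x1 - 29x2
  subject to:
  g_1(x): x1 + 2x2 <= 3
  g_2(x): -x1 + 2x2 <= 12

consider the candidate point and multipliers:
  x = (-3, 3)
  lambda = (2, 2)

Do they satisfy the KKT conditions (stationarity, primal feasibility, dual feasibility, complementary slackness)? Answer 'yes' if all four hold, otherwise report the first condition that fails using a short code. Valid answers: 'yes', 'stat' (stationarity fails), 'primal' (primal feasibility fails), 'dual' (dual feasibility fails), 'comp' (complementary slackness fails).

Gradient of f: grad f(x) = Q x + c = (0, -8)
Constraint values g_i(x) = a_i^T x - b_i:
  g_1((-3, 3)) = 0
  g_2((-3, 3)) = -3
Stationarity residual: grad f(x) + sum_i lambda_i a_i = (0, 0)
  -> stationarity OK
Primal feasibility (all g_i <= 0): OK
Dual feasibility (all lambda_i >= 0): OK
Complementary slackness (lambda_i * g_i(x) = 0 for all i): FAILS

Verdict: the first failing condition is complementary_slackness -> comp.

comp


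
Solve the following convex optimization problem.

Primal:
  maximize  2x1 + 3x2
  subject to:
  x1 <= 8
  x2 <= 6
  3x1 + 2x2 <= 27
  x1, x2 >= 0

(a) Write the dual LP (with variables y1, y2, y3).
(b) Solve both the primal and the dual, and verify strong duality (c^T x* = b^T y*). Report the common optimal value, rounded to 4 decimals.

The standard primal-dual pair for 'max c^T x s.t. A x <= b, x >= 0' is:
  Dual:  min b^T y  s.t.  A^T y >= c,  y >= 0.

So the dual LP is:
  minimize  8y1 + 6y2 + 27y3
  subject to:
    y1 + 3y3 >= 2
    y2 + 2y3 >= 3
    y1, y2, y3 >= 0

Solving the primal: x* = (5, 6).
  primal value c^T x* = 28.
Solving the dual: y* = (0, 1.6667, 0.6667).
  dual value b^T y* = 28.
Strong duality: c^T x* = b^T y*. Confirmed.

28


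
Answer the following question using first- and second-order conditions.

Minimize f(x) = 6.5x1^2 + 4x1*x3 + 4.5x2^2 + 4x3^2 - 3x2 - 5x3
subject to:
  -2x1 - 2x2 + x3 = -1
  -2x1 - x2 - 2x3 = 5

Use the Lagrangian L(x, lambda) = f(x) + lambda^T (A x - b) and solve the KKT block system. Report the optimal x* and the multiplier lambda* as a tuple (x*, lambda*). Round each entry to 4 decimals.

Form the Lagrangian:
  L(x, lambda) = (1/2) x^T Q x + c^T x + lambda^T (A x - b)
Stationarity (grad_x L = 0): Q x + c + A^T lambda = 0.
Primal feasibility: A x = b.

This gives the KKT block system:
  [ Q   A^T ] [ x     ]   [-c ]
  [ A    0  ] [ lambda ] = [ b ]

Solving the linear system:
  x*      = (-0.4293, -0.0849, -2.0283)
  lambda* = (3.0832, -9.9301)
  f(x*)   = 31.5649

x* = (-0.4293, -0.0849, -2.0283), lambda* = (3.0832, -9.9301)


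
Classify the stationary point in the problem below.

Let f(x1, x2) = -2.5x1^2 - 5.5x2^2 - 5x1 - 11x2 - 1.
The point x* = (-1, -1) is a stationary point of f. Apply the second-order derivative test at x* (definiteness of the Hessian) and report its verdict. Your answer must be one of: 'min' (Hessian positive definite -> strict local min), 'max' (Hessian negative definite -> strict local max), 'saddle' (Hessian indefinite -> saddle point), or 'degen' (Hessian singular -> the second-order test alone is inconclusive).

Compute the Hessian H = grad^2 f:
  H = [[-5, 0], [0, -11]]
Verify stationarity: grad f(x*) = H x* + g = (0, 0).
Eigenvalues of H: -11, -5.
Both eigenvalues < 0, so H is negative definite -> x* is a strict local max.

max


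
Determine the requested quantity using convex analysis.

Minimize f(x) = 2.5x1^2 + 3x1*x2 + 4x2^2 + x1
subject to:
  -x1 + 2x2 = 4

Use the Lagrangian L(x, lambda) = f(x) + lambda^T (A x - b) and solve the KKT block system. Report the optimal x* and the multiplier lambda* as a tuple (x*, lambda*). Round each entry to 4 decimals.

Form the Lagrangian:
  L(x, lambda) = (1/2) x^T Q x + c^T x + lambda^T (A x - b)
Stationarity (grad_x L = 0): Q x + c + A^T lambda = 0.
Primal feasibility: A x = b.

This gives the KKT block system:
  [ Q   A^T ] [ x     ]   [-c ]
  [ A    0  ] [ lambda ] = [ b ]

Solving the linear system:
  x*      = (-1.5, 1.25)
  lambda* = (-2.75)
  f(x*)   = 4.75

x* = (-1.5, 1.25), lambda* = (-2.75)


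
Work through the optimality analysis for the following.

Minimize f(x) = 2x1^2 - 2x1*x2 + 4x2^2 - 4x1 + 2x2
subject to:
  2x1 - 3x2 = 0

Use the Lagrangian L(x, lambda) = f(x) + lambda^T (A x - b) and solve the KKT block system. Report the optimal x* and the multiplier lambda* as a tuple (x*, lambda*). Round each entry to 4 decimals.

Form the Lagrangian:
  L(x, lambda) = (1/2) x^T Q x + c^T x + lambda^T (A x - b)
Stationarity (grad_x L = 0): Q x + c + A^T lambda = 0.
Primal feasibility: A x = b.

This gives the KKT block system:
  [ Q   A^T ] [ x     ]   [-c ]
  [ A    0  ] [ lambda ] = [ b ]

Solving the linear system:
  x*      = (0.5455, 0.3636)
  lambda* = (1.2727)
  f(x*)   = -0.7273

x* = (0.5455, 0.3636), lambda* = (1.2727)


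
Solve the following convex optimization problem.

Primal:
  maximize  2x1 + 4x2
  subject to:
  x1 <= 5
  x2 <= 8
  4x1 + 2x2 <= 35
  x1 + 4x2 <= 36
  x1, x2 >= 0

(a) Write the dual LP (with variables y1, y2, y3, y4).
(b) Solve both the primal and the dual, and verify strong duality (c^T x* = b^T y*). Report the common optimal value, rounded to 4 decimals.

The standard primal-dual pair for 'max c^T x s.t. A x <= b, x >= 0' is:
  Dual:  min b^T y  s.t.  A^T y >= c,  y >= 0.

So the dual LP is:
  minimize  5y1 + 8y2 + 35y3 + 36y4
  subject to:
    y1 + 4y3 + y4 >= 2
    y2 + 2y3 + 4y4 >= 4
    y1, y2, y3, y4 >= 0

Solving the primal: x* = (4.8571, 7.7857).
  primal value c^T x* = 40.8571.
Solving the dual: y* = (0, 0, 0.2857, 0.8571).
  dual value b^T y* = 40.8571.
Strong duality: c^T x* = b^T y*. Confirmed.

40.8571


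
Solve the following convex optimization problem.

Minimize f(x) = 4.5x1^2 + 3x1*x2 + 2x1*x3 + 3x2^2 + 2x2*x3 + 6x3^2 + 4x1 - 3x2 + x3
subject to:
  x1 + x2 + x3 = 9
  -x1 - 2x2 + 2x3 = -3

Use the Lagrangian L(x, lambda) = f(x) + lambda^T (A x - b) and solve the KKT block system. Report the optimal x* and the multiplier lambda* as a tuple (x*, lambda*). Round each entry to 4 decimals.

Form the Lagrangian:
  L(x, lambda) = (1/2) x^T Q x + c^T x + lambda^T (A x - b)
Stationarity (grad_x L = 0): Q x + c + A^T lambda = 0.
Primal feasibility: A x = b.

This gives the KKT block system:
  [ Q   A^T ] [ x     ]   [-c ]
  [ A    0  ] [ lambda ] = [ b ]

Solving the linear system:
  x*      = (1.6567, 4.0075, 3.3358)
  lambda* = (-42.5224, -4.9179)
  f(x*)   = 182.944

x* = (1.6567, 4.0075, 3.3358), lambda* = (-42.5224, -4.9179)


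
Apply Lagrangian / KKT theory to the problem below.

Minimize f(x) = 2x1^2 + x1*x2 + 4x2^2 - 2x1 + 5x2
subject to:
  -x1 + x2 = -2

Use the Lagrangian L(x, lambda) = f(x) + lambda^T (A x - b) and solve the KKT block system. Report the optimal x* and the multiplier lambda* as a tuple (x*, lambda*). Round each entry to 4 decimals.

Form the Lagrangian:
  L(x, lambda) = (1/2) x^T Q x + c^T x + lambda^T (A x - b)
Stationarity (grad_x L = 0): Q x + c + A^T lambda = 0.
Primal feasibility: A x = b.

This gives the KKT block system:
  [ Q   A^T ] [ x     ]   [-c ]
  [ A    0  ] [ lambda ] = [ b ]

Solving the linear system:
  x*      = (1.0714, -0.9286)
  lambda* = (1.3571)
  f(x*)   = -2.0357

x* = (1.0714, -0.9286), lambda* = (1.3571)


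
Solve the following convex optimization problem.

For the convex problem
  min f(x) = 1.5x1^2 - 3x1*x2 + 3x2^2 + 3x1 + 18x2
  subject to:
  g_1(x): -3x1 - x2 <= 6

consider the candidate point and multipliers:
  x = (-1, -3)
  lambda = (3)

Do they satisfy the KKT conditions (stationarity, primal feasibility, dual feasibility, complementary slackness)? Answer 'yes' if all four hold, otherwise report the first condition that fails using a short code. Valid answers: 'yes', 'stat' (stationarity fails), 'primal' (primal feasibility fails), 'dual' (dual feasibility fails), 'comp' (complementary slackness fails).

Gradient of f: grad f(x) = Q x + c = (9, 3)
Constraint values g_i(x) = a_i^T x - b_i:
  g_1((-1, -3)) = 0
Stationarity residual: grad f(x) + sum_i lambda_i a_i = (0, 0)
  -> stationarity OK
Primal feasibility (all g_i <= 0): OK
Dual feasibility (all lambda_i >= 0): OK
Complementary slackness (lambda_i * g_i(x) = 0 for all i): OK

Verdict: yes, KKT holds.

yes


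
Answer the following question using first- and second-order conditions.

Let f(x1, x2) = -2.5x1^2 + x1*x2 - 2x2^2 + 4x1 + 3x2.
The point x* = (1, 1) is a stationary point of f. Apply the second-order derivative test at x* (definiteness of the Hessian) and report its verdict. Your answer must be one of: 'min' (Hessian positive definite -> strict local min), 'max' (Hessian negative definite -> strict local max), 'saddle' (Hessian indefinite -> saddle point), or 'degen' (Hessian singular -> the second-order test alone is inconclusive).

Compute the Hessian H = grad^2 f:
  H = [[-5, 1], [1, -4]]
Verify stationarity: grad f(x*) = H x* + g = (0, 0).
Eigenvalues of H: -5.618, -3.382.
Both eigenvalues < 0, so H is negative definite -> x* is a strict local max.

max


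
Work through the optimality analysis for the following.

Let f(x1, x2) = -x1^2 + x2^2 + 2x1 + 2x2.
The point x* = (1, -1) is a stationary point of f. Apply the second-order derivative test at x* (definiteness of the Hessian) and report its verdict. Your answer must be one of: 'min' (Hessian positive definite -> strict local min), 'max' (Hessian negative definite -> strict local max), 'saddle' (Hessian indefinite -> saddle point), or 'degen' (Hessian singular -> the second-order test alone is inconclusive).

Compute the Hessian H = grad^2 f:
  H = [[-2, 0], [0, 2]]
Verify stationarity: grad f(x*) = H x* + g = (0, 0).
Eigenvalues of H: -2, 2.
Eigenvalues have mixed signs, so H is indefinite -> x* is a saddle point.

saddle


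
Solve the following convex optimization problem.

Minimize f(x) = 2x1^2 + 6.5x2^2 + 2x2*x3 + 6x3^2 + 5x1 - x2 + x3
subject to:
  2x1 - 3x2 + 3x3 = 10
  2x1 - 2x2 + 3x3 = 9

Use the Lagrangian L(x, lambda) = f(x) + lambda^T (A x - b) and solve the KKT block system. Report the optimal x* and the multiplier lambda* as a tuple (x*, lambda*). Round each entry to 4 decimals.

Form the Lagrangian:
  L(x, lambda) = (1/2) x^T Q x + c^T x + lambda^T (A x - b)
Stationarity (grad_x L = 0): Q x + c + A^T lambda = 0.
Primal feasibility: A x = b.

This gives the KKT block system:
  [ Q   A^T ] [ x     ]   [-c ]
  [ A    0  ] [ lambda ] = [ b ]

Solving the linear system:
  x*      = (1.3929, -1, 1.4048)
  lambda* = (-0.619, -4.6667)
  f(x*)   = 28.7798

x* = (1.3929, -1, 1.4048), lambda* = (-0.619, -4.6667)


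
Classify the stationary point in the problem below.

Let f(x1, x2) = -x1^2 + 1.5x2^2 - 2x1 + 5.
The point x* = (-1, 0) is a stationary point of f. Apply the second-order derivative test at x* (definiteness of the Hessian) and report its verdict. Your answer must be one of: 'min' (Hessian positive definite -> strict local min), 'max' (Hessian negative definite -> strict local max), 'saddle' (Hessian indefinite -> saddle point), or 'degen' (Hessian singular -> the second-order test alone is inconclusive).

Compute the Hessian H = grad^2 f:
  H = [[-2, 0], [0, 3]]
Verify stationarity: grad f(x*) = H x* + g = (0, 0).
Eigenvalues of H: -2, 3.
Eigenvalues have mixed signs, so H is indefinite -> x* is a saddle point.

saddle


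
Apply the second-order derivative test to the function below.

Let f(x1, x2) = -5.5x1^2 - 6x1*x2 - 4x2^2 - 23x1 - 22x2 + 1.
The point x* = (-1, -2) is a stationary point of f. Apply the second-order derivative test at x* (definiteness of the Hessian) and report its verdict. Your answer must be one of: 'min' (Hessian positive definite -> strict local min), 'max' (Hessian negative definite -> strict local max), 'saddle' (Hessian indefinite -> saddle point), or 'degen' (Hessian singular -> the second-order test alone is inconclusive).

Compute the Hessian H = grad^2 f:
  H = [[-11, -6], [-6, -8]]
Verify stationarity: grad f(x*) = H x* + g = (0, 0).
Eigenvalues of H: -15.6847, -3.3153.
Both eigenvalues < 0, so H is negative definite -> x* is a strict local max.

max


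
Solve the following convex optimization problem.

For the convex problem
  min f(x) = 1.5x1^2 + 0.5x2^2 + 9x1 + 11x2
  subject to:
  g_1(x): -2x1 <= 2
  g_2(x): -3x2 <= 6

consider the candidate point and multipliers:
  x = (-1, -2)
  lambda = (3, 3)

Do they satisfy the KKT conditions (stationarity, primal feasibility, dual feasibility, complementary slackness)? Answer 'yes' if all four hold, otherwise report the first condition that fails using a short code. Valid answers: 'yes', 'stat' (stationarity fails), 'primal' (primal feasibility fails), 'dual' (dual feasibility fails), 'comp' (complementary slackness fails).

Gradient of f: grad f(x) = Q x + c = (6, 9)
Constraint values g_i(x) = a_i^T x - b_i:
  g_1((-1, -2)) = 0
  g_2((-1, -2)) = 0
Stationarity residual: grad f(x) + sum_i lambda_i a_i = (0, 0)
  -> stationarity OK
Primal feasibility (all g_i <= 0): OK
Dual feasibility (all lambda_i >= 0): OK
Complementary slackness (lambda_i * g_i(x) = 0 for all i): OK

Verdict: yes, KKT holds.

yes


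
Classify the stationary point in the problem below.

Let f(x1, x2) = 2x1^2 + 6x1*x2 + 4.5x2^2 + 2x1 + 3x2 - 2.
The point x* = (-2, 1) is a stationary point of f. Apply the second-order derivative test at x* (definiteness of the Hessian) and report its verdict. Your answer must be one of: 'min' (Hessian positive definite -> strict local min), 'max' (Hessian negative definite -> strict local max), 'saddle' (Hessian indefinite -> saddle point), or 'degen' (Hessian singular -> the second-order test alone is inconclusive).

Compute the Hessian H = grad^2 f:
  H = [[4, 6], [6, 9]]
Verify stationarity: grad f(x*) = H x* + g = (0, 0).
Eigenvalues of H: 0, 13.
H has a zero eigenvalue (singular; positive semidefinite but not definite), so H is neither positive definite, negative definite, nor indefinite. The second-order test alone is inconclusive -> degen.
(Indeed, f is constant along the null direction of H through x*, so x* is not a strict local extremum.)

degen


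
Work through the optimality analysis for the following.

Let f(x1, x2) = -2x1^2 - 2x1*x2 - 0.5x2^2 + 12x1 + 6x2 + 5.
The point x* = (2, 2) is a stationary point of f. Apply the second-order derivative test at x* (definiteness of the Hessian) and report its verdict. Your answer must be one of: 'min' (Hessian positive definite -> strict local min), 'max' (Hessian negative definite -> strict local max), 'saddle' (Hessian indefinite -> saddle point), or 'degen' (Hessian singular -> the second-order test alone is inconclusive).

Compute the Hessian H = grad^2 f:
  H = [[-4, -2], [-2, -1]]
Verify stationarity: grad f(x*) = H x* + g = (0, 0).
Eigenvalues of H: -5, 0.
H has a zero eigenvalue (singular; negative semidefinite but not definite), so H is neither positive definite, negative definite, nor indefinite. The second-order test alone is inconclusive -> degen.
(Indeed, f is constant along the null direction of H through x*, so x* is not a strict local extremum.)

degen


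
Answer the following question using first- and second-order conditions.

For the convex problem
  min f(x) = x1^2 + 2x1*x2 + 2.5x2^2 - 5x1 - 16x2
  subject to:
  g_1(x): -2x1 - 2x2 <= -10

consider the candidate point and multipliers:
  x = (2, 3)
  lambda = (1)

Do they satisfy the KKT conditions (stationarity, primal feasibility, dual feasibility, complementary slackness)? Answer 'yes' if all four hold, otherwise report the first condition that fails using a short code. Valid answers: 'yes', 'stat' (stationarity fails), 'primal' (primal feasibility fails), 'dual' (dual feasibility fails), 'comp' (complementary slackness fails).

Gradient of f: grad f(x) = Q x + c = (5, 3)
Constraint values g_i(x) = a_i^T x - b_i:
  g_1((2, 3)) = 0
Stationarity residual: grad f(x) + sum_i lambda_i a_i = (3, 1)
  -> stationarity FAILS
Primal feasibility (all g_i <= 0): OK
Dual feasibility (all lambda_i >= 0): OK
Complementary slackness (lambda_i * g_i(x) = 0 for all i): OK

Verdict: the first failing condition is stationarity -> stat.

stat


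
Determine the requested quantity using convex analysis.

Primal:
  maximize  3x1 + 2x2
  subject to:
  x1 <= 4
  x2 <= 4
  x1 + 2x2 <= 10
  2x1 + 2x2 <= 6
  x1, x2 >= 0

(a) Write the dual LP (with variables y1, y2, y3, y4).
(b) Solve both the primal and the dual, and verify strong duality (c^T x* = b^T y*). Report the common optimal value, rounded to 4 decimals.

The standard primal-dual pair for 'max c^T x s.t. A x <= b, x >= 0' is:
  Dual:  min b^T y  s.t.  A^T y >= c,  y >= 0.

So the dual LP is:
  minimize  4y1 + 4y2 + 10y3 + 6y4
  subject to:
    y1 + y3 + 2y4 >= 3
    y2 + 2y3 + 2y4 >= 2
    y1, y2, y3, y4 >= 0

Solving the primal: x* = (3, 0).
  primal value c^T x* = 9.
Solving the dual: y* = (0, 0, 0, 1.5).
  dual value b^T y* = 9.
Strong duality: c^T x* = b^T y*. Confirmed.

9


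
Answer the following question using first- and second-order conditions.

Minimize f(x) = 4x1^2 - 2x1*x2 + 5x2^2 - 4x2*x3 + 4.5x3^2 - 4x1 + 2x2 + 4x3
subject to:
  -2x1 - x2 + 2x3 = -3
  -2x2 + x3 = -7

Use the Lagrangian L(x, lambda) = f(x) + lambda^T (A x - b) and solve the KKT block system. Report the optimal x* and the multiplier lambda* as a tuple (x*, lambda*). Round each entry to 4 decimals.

Form the Lagrangian:
  L(x, lambda) = (1/2) x^T Q x + c^T x + lambda^T (A x - b)
Stationarity (grad_x L = 0): Q x + c + A^T lambda = 0.
Primal feasibility: A x = b.

This gives the KKT block system:
  [ Q   A^T ] [ x     ]   [-c ]
  [ A    0  ] [ lambda ] = [ b ]

Solving the linear system:
  x*      = (-0.1786, 3.5476, 0.0952)
  lambda* = (-6.2619, 21.8571)
  f(x*)   = 71.2024

x* = (-0.1786, 3.5476, 0.0952), lambda* = (-6.2619, 21.8571)


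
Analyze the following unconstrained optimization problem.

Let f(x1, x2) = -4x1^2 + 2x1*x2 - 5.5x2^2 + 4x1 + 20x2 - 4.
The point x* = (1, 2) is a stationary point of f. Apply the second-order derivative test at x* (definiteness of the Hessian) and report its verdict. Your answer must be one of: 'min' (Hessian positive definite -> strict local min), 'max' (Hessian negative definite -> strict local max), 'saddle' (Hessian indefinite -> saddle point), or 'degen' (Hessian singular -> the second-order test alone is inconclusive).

Compute the Hessian H = grad^2 f:
  H = [[-8, 2], [2, -11]]
Verify stationarity: grad f(x*) = H x* + g = (0, 0).
Eigenvalues of H: -12, -7.
Both eigenvalues < 0, so H is negative definite -> x* is a strict local max.

max


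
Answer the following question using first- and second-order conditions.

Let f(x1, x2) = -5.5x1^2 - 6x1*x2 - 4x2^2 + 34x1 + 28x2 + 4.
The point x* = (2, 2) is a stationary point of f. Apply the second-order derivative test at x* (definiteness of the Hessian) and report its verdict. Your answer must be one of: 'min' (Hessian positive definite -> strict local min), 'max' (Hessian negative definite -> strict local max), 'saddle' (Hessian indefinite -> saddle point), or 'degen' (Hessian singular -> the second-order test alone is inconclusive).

Compute the Hessian H = grad^2 f:
  H = [[-11, -6], [-6, -8]]
Verify stationarity: grad f(x*) = H x* + g = (0, 0).
Eigenvalues of H: -15.6847, -3.3153.
Both eigenvalues < 0, so H is negative definite -> x* is a strict local max.

max


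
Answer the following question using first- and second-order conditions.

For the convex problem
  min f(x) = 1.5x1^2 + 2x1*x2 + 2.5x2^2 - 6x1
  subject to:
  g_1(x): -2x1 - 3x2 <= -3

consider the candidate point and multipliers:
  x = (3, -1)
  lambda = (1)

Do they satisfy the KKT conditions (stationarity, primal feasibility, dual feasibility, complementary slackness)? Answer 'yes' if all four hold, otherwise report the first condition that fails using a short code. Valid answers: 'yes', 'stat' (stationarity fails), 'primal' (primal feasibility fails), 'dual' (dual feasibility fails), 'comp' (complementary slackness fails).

Gradient of f: grad f(x) = Q x + c = (1, 1)
Constraint values g_i(x) = a_i^T x - b_i:
  g_1((3, -1)) = 0
Stationarity residual: grad f(x) + sum_i lambda_i a_i = (-1, -2)
  -> stationarity FAILS
Primal feasibility (all g_i <= 0): OK
Dual feasibility (all lambda_i >= 0): OK
Complementary slackness (lambda_i * g_i(x) = 0 for all i): OK

Verdict: the first failing condition is stationarity -> stat.

stat
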